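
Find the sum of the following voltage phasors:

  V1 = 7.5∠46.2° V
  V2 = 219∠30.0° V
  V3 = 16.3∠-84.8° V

Step 1 — Convert each phasor to rectangular form:
  V1 = 7.5·(cos(46.2°) + j·sin(46.2°)) = 5.191 + j5.413 V
  V2 = 219·(cos(30.0°) + j·sin(30.0°)) = 189.7 + j109.5 V
  V3 = 16.3·(cos(-84.8°) + j·sin(-84.8°)) = 1.477 - j16.23 V
Step 2 — Sum components: V_total = 196.3 + j98.68 V.
Step 3 — Convert to polar: |V_total| = 219.7 V, ∠V_total = 26.7°.

V_total = 219.7∠26.7° V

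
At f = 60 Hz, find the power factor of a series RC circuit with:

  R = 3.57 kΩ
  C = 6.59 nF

Step 1 — Angular frequency: ω = 2π·f = 2π·60 = 377 rad/s.
Step 2 — Component impedances:
  R: Z = R = 3570 Ω
  C: Z = 1/(jωC) = -j/(ω·C) = 0 - j4.025e+05 Ω
Step 3 — Series combination: Z_total = R + C = 3570 - j4.025e+05 Ω = 4.025e+05∠-89.5° Ω.
Step 4 — Power factor: PF = cos(φ) = Re(Z)/|Z| = 3570/4.0253e+05 = 0.008869.
Step 5 — Type: Im(Z) = -4.025e+05 ⇒ leading (phase φ = -89.5°).

PF = 0.008869 (leading, φ = -89.5°)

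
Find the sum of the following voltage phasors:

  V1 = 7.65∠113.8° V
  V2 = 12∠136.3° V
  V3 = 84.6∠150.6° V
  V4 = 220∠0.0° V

Step 1 — Convert each phasor to rectangular form:
  V1 = 7.65·(cos(113.8°) + j·sin(113.8°)) = -3.087 + j6.999 V
  V2 = 12·(cos(136.3°) + j·sin(136.3°)) = -8.676 + j8.291 V
  V3 = 84.6·(cos(150.6°) + j·sin(150.6°)) = -73.7 + j41.53 V
  V4 = 220·(cos(0.0°) + j·sin(0.0°)) = 220 V
Step 2 — Sum components: V_total = 134.5 + j56.82 V.
Step 3 — Convert to polar: |V_total| = 146 V, ∠V_total = 22.9°.

V_total = 146∠22.9° V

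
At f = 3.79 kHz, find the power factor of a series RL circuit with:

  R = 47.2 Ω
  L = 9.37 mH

Step 1 — Angular frequency: ω = 2π·f = 2π·3790 = 2.381e+04 rad/s.
Step 2 — Component impedances:
  R: Z = R = 47.2 Ω
  L: Z = jωL = j·2.381e+04·0.00937 = 0 + j223.1 Ω
Step 3 — Series combination: Z_total = R + L = 47.2 + j223.1 Ω = 228.1∠78.1° Ω.
Step 4 — Power factor: PF = cos(φ) = Re(Z)/|Z| = 47.2/228.07 = 0.207.
Step 5 — Type: Im(Z) = 223.1 ⇒ lagging (phase φ = 78.1°).

PF = 0.207 (lagging, φ = 78.1°)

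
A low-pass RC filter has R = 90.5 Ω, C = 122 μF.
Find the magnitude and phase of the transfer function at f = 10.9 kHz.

Step 1 — Angular frequency: ω = 2π·1.09e+04 = 6.849e+04 rad/s.
Step 2 — Transfer function: H(jω) = 1/(1 + jωRC).
Step 3 — Denominator: 1 + jωRC = 1 + j·6.849e+04·90.5·0.000122 = 1 + j756.2.
Step 4 — H = 1.749e-06 - j0.001322.
Step 5 — Magnitude: |H| = 0.001322 (-57.6 dB); phase: φ = -89.9°.

|H| = 0.001322 (-57.6 dB), φ = -89.9°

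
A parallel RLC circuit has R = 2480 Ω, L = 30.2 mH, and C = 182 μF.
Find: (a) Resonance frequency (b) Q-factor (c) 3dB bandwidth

Step 1 — Resonance: ω₀ = 1/√(LC) = 1/√(0.0302·0.000182) = 426.5 rad/s.
Step 2 — f₀ = ω₀/(2π) = 67.89 Hz.
Step 3 — Parallel Q: Q = R/(ω₀L) = 2480/(426.5·0.0302) = 192.5.
Step 4 — Bandwidth: Δω = ω₀/Q = 2.216 rad/s; BW = Δω/(2π) = 0.3526 Hz.

(a) f₀ = 67.89 Hz  (b) Q = 192.5  (c) BW = 0.3526 Hz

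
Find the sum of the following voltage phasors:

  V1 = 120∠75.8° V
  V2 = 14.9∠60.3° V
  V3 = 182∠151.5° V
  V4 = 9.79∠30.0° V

Step 1 — Convert each phasor to rectangular form:
  V1 = 120·(cos(75.8°) + j·sin(75.8°)) = 29.44 + j116.3 V
  V2 = 14.9·(cos(60.3°) + j·sin(60.3°)) = 7.382 + j12.94 V
  V3 = 182·(cos(151.5°) + j·sin(151.5°)) = -159.9 + j86.84 V
  V4 = 9.79·(cos(30.0°) + j·sin(30.0°)) = 8.478 + j4.895 V
Step 2 — Sum components: V_total = -114.6 + j221 V.
Step 3 — Convert to polar: |V_total| = 249 V, ∠V_total = 117.4°.

V_total = 249∠117.4° V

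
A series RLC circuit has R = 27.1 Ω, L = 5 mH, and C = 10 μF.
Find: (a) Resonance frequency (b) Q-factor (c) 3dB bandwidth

Step 1 — Resonance condition Im(Z)=0 gives ω₀ = 1/√(LC).
Step 2 — ω₀ = 1/√(0.005·1e-05) = 4472 rad/s.
Step 3 — f₀ = ω₀/(2π) = 711.8 Hz.
Step 4 — Series Q: Q = ω₀L/R = 4472·0.005/27.1 = 0.8251.
Step 5 — 3dB bandwidth: Δω = ω₀/Q = 5420 rad/s; BW = Δω/(2π) = 862.6 Hz.

(a) f₀ = 711.8 Hz  (b) Q = 0.8251  (c) BW = 862.6 Hz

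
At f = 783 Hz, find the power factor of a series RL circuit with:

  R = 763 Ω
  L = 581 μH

Step 1 — Angular frequency: ω = 2π·f = 2π·783 = 4920 rad/s.
Step 2 — Component impedances:
  R: Z = R = 763 Ω
  L: Z = jωL = j·4920·0.000581 = 0 + j2.858 Ω
Step 3 — Series combination: Z_total = R + L = 763 + j2.858 Ω = 763∠0.2° Ω.
Step 4 — Power factor: PF = cos(φ) = Re(Z)/|Z| = 763/763 = 1.
Step 5 — Type: Im(Z) = 2.858 ⇒ lagging (phase φ = 0.2°).

PF = 1 (lagging, φ = 0.2°)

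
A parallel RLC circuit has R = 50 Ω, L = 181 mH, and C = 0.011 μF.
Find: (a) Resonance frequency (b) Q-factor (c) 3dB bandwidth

Step 1 — Resonance: ω₀ = 1/√(LC) = 1/√(0.181·1.1e-08) = 2.241e+04 rad/s.
Step 2 — f₀ = ω₀/(2π) = 3567 Hz.
Step 3 — Parallel Q: Q = R/(ω₀L) = 50/(2.241e+04·0.181) = 0.01233.
Step 4 — Bandwidth: Δω = ω₀/Q = 1.818e+06 rad/s; BW = Δω/(2π) = 2.894e+05 Hz.

(a) f₀ = 3567 Hz  (b) Q = 0.01233  (c) BW = 2.894e+05 Hz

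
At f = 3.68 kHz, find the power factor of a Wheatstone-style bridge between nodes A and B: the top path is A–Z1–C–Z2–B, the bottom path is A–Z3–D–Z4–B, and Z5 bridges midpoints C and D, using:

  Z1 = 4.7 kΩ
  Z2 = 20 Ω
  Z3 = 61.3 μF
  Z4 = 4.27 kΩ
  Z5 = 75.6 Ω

Step 1 — Angular frequency: ω = 2π·f = 2π·3680 = 2.312e+04 rad/s.
Step 2 — Component impedances:
  Z1: Z = R = 4700 Ω
  Z2: Z = R = 20 Ω
  Z3: Z = 1/(jωC) = -j/(ω·C) = 0 - j0.7055 Ω
  Z4: Z = R = 4270 Ω
  Z5: Z = R = 75.6 Ω
Step 3 — Bridge requires nodal analysis (the Z5 bridge couples midpoints C and D, so the two paths cannot be reduced to a simple series/parallel combination). Setting node B to ground and injecting 1 A at node A, the 3-node admittance system at A, C, D solves to V_A = Z_AB = 92.36 - j0.6838 Ω = 92.36∠-0.4° Ω.
Step 4 — Power factor: PF = cos(φ) = Re(Z)/|Z| = 92.36/92.36 = 1.
Step 5 — Type: Im(Z) = -0.6838 ⇒ leading (phase φ = -0.4°).

PF = 1 (leading, φ = -0.4°)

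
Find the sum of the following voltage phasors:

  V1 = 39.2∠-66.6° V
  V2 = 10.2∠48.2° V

Step 1 — Convert each phasor to rectangular form:
  V1 = 39.2·(cos(-66.6°) + j·sin(-66.6°)) = 15.57 - j35.98 V
  V2 = 10.2·(cos(48.2°) + j·sin(48.2°)) = 6.799 + j7.604 V
Step 2 — Sum components: V_total = 22.37 - j28.37 V.
Step 3 — Convert to polar: |V_total| = 36.13 V, ∠V_total = -51.7°.

V_total = 36.13∠-51.7° V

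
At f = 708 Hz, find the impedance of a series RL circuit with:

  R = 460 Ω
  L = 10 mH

Step 1 — Angular frequency: ω = 2π·f = 2π·708 = 4448 rad/s.
Step 2 — Component impedances:
  R: Z = R = 460 Ω
  L: Z = jωL = j·4448·0.01 = 0 + j44.48 Ω
Step 3 — Series combination: Z_total = R + L = 460 + j44.48 Ω = 462.1∠5.5° Ω.

Z = 460 + j44.48 Ω = 462.1∠5.5° Ω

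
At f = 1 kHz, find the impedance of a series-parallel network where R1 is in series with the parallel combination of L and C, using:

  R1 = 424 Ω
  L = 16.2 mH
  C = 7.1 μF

Step 1 — Angular frequency: ω = 2π·f = 2π·1000 = 6283 rad/s.
Step 2 — Component impedances:
  R1: Z = R = 424 Ω
  L: Z = jωL = j·6283·0.0162 = 0 + j101.8 Ω
  C: Z = 1/(jωC) = -j/(ω·C) = 0 - j22.42 Ω
Step 3 — Parallel branch: L || C = 1/(1/L + 1/C) = 0 - j28.75 Ω.
Step 4 — Series with R1: Z_total = R1 + (L || C) = 424 - j28.75 Ω = 425∠-3.9° Ω.

Z = 424 - j28.75 Ω = 425∠-3.9° Ω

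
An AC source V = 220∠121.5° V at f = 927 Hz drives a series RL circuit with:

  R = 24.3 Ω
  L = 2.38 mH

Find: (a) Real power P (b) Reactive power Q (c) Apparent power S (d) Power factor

Step 1 — Angular frequency: ω = 2π·f = 2π·927 = 5825 rad/s.
Step 2 — Component impedances:
  R: Z = R = 24.3 Ω
  L: Z = jωL = j·5825·0.00238 = 0 + j13.86 Ω
Step 3 — Series combination: Z_total = R + L = 24.3 + j13.86 Ω = 27.98∠29.7° Ω.
Step 4 — Source phasor: V = 220∠121.5° V = -114.9 + j187.6 V.
Step 5 — Current: I = V / Z = -0.2466 + j7.86 A = 7.864∠91.8° A.
Step 6 — Complex power: S = V·I* = 1503 + j857.3 VA.
Step 7 — Real power: P = Re(S) = 1503 W.
Step 8 — Reactive power: Q = Im(S) = 857.3 VAR.
Step 9 — Apparent power: |S| = 1730 VA.
Step 10 — Power factor: PF = P/|S| = 0.8686 (lagging).

(a) P = 1503 W  (b) Q = 857.3 VAR  (c) S = 1730 VA  (d) PF = 0.8686 (lagging)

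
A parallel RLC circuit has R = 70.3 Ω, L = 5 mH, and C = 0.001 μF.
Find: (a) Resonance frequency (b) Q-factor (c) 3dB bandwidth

Step 1 — Resonance: ω₀ = 1/√(LC) = 1/√(0.005·1e-09) = 4.472e+05 rad/s.
Step 2 — f₀ = ω₀/(2π) = 7.118e+04 Hz.
Step 3 — Parallel Q: Q = R/(ω₀L) = 70.3/(4.472e+05·0.005) = 0.03144.
Step 4 — Bandwidth: Δω = ω₀/Q = 1.422e+07 rad/s; BW = Δω/(2π) = 2.264e+06 Hz.

(a) f₀ = 7.118e+04 Hz  (b) Q = 0.03144  (c) BW = 2.264e+06 Hz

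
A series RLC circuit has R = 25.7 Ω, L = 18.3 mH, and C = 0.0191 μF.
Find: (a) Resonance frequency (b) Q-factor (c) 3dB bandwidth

Step 1 — Resonance condition Im(Z)=0 gives ω₀ = 1/√(LC).
Step 2 — ω₀ = 1/√(0.0183·1.91e-08) = 5.349e+04 rad/s.
Step 3 — f₀ = ω₀/(2π) = 8513 Hz.
Step 4 — Series Q: Q = ω₀L/R = 5.349e+04·0.0183/25.7 = 38.09.
Step 5 — 3dB bandwidth: Δω = ω₀/Q = 1404 rad/s; BW = Δω/(2π) = 223.5 Hz.

(a) f₀ = 8513 Hz  (b) Q = 38.09  (c) BW = 223.5 Hz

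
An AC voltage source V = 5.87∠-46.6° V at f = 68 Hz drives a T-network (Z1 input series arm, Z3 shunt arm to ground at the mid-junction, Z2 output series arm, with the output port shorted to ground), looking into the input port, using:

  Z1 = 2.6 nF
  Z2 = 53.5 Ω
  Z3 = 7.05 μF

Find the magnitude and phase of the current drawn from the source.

Step 1 — Angular frequency: ω = 2π·f = 2π·68 = 427.3 rad/s.
Step 2 — Component impedances:
  Z1: Z = 1/(jωC) = -j/(ω·C) = 0 - j9.002e+05 Ω
  Z2: Z = R = 53.5 Ω
  Z3: Z = 1/(jωC) = -j/(ω·C) = 0 - j332 Ω
Step 3 — With the output port shorted to ground, the output series arm Z2 runs from the junction to ground; the shunt arm Z3 also runs from the junction to ground. They appear in parallel: Z3 || Z2 = 52.15 - j8.403 Ω.
Step 4 — Series with input arm Z1: Z_in = Z1 + (Z3 || Z2) = 52.15 - j9.002e+05 Ω = 9.002e+05∠-90.0° Ω.
Step 5 — Source phasor: V = 5.87∠-46.6° V = 4.033 - j4.265 V.
Step 6 — Ohm's law: I = V / Z_total = (4.033 - j4.265) / (52.15 - j9.002e+05) = 4.738e-06 + j4.48e-06 A.
Step 7 — Convert to polar: |I| = 6.521e-06 A, ∠I = 43.4°.

I = 6.521e-06∠43.4° A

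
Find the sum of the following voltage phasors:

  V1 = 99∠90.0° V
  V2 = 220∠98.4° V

Step 1 — Convert each phasor to rectangular form:
  V1 = 99·(cos(90.0°) + j·sin(90.0°)) = 0 + j99 V
  V2 = 220·(cos(98.4°) + j·sin(98.4°)) = -32.14 + j217.6 V
Step 2 — Sum components: V_total = -32.14 + j316.6 V.
Step 3 — Convert to polar: |V_total| = 318.3 V, ∠V_total = 95.8°.

V_total = 318.3∠95.8° V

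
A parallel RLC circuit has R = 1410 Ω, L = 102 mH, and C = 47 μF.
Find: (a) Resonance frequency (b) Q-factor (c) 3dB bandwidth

Step 1 — Resonance: ω₀ = 1/√(LC) = 1/√(0.102·4.7e-05) = 456.7 rad/s.
Step 2 — f₀ = ω₀/(2π) = 72.69 Hz.
Step 3 — Parallel Q: Q = R/(ω₀L) = 1410/(456.7·0.102) = 30.27.
Step 4 — Bandwidth: Δω = ω₀/Q = 15.09 rad/s; BW = Δω/(2π) = 2.402 Hz.

(a) f₀ = 72.69 Hz  (b) Q = 30.27  (c) BW = 2.402 Hz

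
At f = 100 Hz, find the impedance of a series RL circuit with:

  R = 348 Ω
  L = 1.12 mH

Step 1 — Angular frequency: ω = 2π·f = 2π·100 = 628.3 rad/s.
Step 2 — Component impedances:
  R: Z = R = 348 Ω
  L: Z = jωL = j·628.3·0.00112 = 0 + j0.7037 Ω
Step 3 — Series combination: Z_total = R + L = 348 + j0.7037 Ω = 348∠0.1° Ω.

Z = 348 + j0.7037 Ω = 348∠0.1° Ω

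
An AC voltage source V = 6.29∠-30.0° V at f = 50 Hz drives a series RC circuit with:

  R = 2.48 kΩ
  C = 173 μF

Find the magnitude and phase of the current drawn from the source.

Step 1 — Angular frequency: ω = 2π·f = 2π·50 = 314.2 rad/s.
Step 2 — Component impedances:
  R: Z = R = 2480 Ω
  C: Z = 1/(jωC) = -j/(ω·C) = 0 - j18.4 Ω
Step 3 — Series combination: Z_total = R + C = 2480 - j18.4 Ω = 2480∠-0.4° Ω.
Step 4 — Source phasor: V = 6.29∠-30.0° V = 5.447 - j3.145 V.
Step 5 — Ohm's law: I = V / Z_total = (5.447 - j3.145) / (2480 - j18.4) = 0.002206 - j0.001252 A.
Step 6 — Convert to polar: |I| = 0.002536 A, ∠I = -29.6°.

I = 0.002536∠-29.6° A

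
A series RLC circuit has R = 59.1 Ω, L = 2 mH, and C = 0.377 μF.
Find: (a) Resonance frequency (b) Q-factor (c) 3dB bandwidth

Step 1 — Resonance condition Im(Z)=0 gives ω₀ = 1/√(LC).
Step 2 — ω₀ = 1/√(0.002·3.77e-07) = 3.642e+04 rad/s.
Step 3 — f₀ = ω₀/(2π) = 5796 Hz.
Step 4 — Series Q: Q = ω₀L/R = 3.642e+04·0.002/59.1 = 1.232.
Step 5 — 3dB bandwidth: Δω = ω₀/Q = 2.955e+04 rad/s; BW = Δω/(2π) = 4703 Hz.

(a) f₀ = 5796 Hz  (b) Q = 1.232  (c) BW = 4703 Hz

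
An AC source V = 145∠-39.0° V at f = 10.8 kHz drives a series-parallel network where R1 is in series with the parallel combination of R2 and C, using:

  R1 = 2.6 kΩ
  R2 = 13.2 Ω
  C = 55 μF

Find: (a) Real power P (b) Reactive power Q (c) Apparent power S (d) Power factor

Step 1 — Angular frequency: ω = 2π·f = 2π·1.08e+04 = 6.786e+04 rad/s.
Step 2 — Component impedances:
  R1: Z = R = 2600 Ω
  R2: Z = R = 13.2 Ω
  C: Z = 1/(jωC) = -j/(ω·C) = 0 - j0.2679 Ω
Step 3 — Parallel branch: R2 || C = 1/(1/R2 + 1/C) = 0.005436 - j0.2678 Ω.
Step 4 — Series with R1: Z_total = R1 + (R2 || C) = 2600 - j0.2678 Ω = 2600∠-0.0° Ω.
Step 5 — Source phasor: V = 145∠-39.0° V = 112.7 - j91.25 V.
Step 6 — Current: I = V / Z = 0.04334 - j0.03509 A = 0.05577∠-39.0° A.
Step 7 — Complex power: S = V·I* = 8.087 - j0.000833 VA.
Step 8 — Real power: P = Re(S) = 8.087 W.
Step 9 — Reactive power: Q = Im(S) = -0.000833 VAR.
Step 10 — Apparent power: |S| = 8.087 VA.
Step 11 — Power factor: PF = P/|S| = 1 (leading).

(a) P = 8.087 W  (b) Q = -0.000833 VAR  (c) S = 8.087 VA  (d) PF = 1 (leading)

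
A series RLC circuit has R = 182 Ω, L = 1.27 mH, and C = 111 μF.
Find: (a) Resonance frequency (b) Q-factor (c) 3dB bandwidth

Step 1 — Resonance: ω₀ = 1/√(LC) = 1/√(0.00127·0.000111) = 2663 rad/s.
Step 2 — f₀ = ω₀/(2π) = 423.9 Hz.
Step 3 — Series Q: Q = ω₀L/R = 2663·0.00127/182 = 0.01859.
Step 4 — Bandwidth: Δω = ω₀/Q = 1.433e+05 rad/s; BW = Δω/(2π) = 2.281e+04 Hz.

(a) f₀ = 423.9 Hz  (b) Q = 0.01859  (c) BW = 2.281e+04 Hz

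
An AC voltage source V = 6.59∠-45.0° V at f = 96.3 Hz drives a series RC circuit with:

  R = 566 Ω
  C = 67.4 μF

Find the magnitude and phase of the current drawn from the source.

Step 1 — Angular frequency: ω = 2π·f = 2π·96.3 = 605.1 rad/s.
Step 2 — Component impedances:
  R: Z = R = 566 Ω
  C: Z = 1/(jωC) = -j/(ω·C) = 0 - j24.52 Ω
Step 3 — Series combination: Z_total = R + C = 566 - j24.52 Ω = 566.5∠-2.5° Ω.
Step 4 — Source phasor: V = 6.59∠-45.0° V = 4.66 - j4.66 V.
Step 5 — Ohm's law: I = V / Z_total = (4.66 - j4.66) / (566 - j24.52) = 0.008574 - j0.007861 A.
Step 6 — Convert to polar: |I| = 0.01163 A, ∠I = -42.5°.

I = 0.01163∠-42.5° A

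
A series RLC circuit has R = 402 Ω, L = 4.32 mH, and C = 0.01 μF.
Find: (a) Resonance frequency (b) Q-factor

Step 1 — Resonance condition Im(Z)=0 gives ω₀ = 1/√(LC).
Step 2 — ω₀ = 1/√(0.00432·1e-08) = 1.521e+05 rad/s.
Step 3 — f₀ = ω₀/(2π) = 2.421e+04 Hz.
Step 4 — Series Q: Q = ω₀L/R = 1.521e+05·0.00432/402 = 1.635.

(a) f₀ = 2.421e+04 Hz  (b) Q = 1.635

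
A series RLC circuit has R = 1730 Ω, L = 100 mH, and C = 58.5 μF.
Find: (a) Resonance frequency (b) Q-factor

Step 1 — Resonance condition Im(Z)=0 gives ω₀ = 1/√(LC).
Step 2 — ω₀ = 1/√(0.1·5.85e-05) = 413.4 rad/s.
Step 3 — f₀ = ω₀/(2π) = 65.8 Hz.
Step 4 — Series Q: Q = ω₀L/R = 413.4·0.1/1730 = 0.0239.

(a) f₀ = 65.8 Hz  (b) Q = 0.0239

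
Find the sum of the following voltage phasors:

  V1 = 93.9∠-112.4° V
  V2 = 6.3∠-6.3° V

Step 1 — Convert each phasor to rectangular form:
  V1 = 93.9·(cos(-112.4°) + j·sin(-112.4°)) = -35.78 - j86.81 V
  V2 = 6.3·(cos(-6.3°) + j·sin(-6.3°)) = 6.262 - j0.6913 V
Step 2 — Sum components: V_total = -29.52 - j87.51 V.
Step 3 — Convert to polar: |V_total| = 92.35 V, ∠V_total = -108.6°.

V_total = 92.35∠-108.6° V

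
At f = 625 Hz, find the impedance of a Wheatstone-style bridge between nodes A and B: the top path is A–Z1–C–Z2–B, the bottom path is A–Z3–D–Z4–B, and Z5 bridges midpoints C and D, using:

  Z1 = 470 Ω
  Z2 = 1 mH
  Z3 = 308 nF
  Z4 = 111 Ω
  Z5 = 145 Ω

Step 1 — Angular frequency: ω = 2π·f = 2π·625 = 3927 rad/s.
Step 2 — Component impedances:
  Z1: Z = R = 470 Ω
  Z2: Z = jωL = j·3927·0.001 = 0 + j3.927 Ω
  Z3: Z = 1/(jωC) = -j/(ω·C) = 0 - j826.8 Ω
  Z4: Z = R = 111 Ω
  Z5: Z = R = 145 Ω
Step 3 — Bridge requires nodal analysis (the Z5 bridge couples midpoints C and D, so the two paths cannot be reduced to a simple series/parallel combination). Setting node B to ground and injecting 1 A at node A, the 3-node admittance system at A, C, D solves to V_A = Z_AB = 349.9 - j186.1 Ω = 396.3∠-28.0° Ω.

Z = 349.9 - j186.1 Ω = 396.3∠-28.0° Ω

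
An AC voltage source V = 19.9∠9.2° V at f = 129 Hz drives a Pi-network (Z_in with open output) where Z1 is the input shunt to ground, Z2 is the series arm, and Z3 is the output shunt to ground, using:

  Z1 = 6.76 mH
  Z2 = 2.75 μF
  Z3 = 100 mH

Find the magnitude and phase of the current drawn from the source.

Step 1 — Angular frequency: ω = 2π·f = 2π·129 = 810.5 rad/s.
Step 2 — Component impedances:
  Z1: Z = jωL = j·810.5·0.00676 = 0 + j5.479 Ω
  Z2: Z = 1/(jωC) = -j/(ω·C) = 0 - j448.6 Ω
  Z3: Z = jωL = j·810.5·0.1 = 0 + j81.05 Ω
Step 3 — With open output, the series arm Z2 and the output shunt Z3 appear in series to ground: Z2 + Z3 = 0 - j367.6 Ω.
Step 4 — Parallel with input shunt Z1: Z_in = Z1 || (Z2 + Z3) = 0 + j5.562 Ω = 5.562∠90.0° Ω.
Step 5 — Source phasor: V = 19.9∠9.2° V = 19.64 + j3.182 V.
Step 6 — Ohm's law: I = V / Z_total = (19.64 + j3.182) / (0 + j5.562) = 0.572 - j3.532 A.
Step 7 — Convert to polar: |I| = 3.578 A, ∠I = -80.8°.

I = 3.578∠-80.8° A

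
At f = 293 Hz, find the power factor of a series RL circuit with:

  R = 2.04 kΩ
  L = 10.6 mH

Step 1 — Angular frequency: ω = 2π·f = 2π·293 = 1841 rad/s.
Step 2 — Component impedances:
  R: Z = R = 2040 Ω
  L: Z = jωL = j·1841·0.0106 = 0 + j19.51 Ω
Step 3 — Series combination: Z_total = R + L = 2040 + j19.51 Ω = 2040∠0.5° Ω.
Step 4 — Power factor: PF = cos(φ) = Re(Z)/|Z| = 2040/2040 = 1.
Step 5 — Type: Im(Z) = 19.51 ⇒ lagging (phase φ = 0.5°).

PF = 1 (lagging, φ = 0.5°)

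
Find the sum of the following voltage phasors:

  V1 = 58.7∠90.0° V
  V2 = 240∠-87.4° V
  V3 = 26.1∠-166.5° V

Step 1 — Convert each phasor to rectangular form:
  V1 = 58.7·(cos(90.0°) + j·sin(90.0°)) = 0 + j58.7 V
  V2 = 240·(cos(-87.4°) + j·sin(-87.4°)) = 10.89 - j239.8 V
  V3 = 26.1·(cos(-166.5°) + j·sin(-166.5°)) = -25.38 - j6.093 V
Step 2 — Sum components: V_total = -14.49 - j187.1 V.
Step 3 — Convert to polar: |V_total| = 187.7 V, ∠V_total = -94.4°.

V_total = 187.7∠-94.4° V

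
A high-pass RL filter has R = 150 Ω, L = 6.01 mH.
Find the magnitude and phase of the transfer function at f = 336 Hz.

Step 1 — Angular frequency: ω = 2π·336 = 2111 rad/s.
Step 2 — Transfer function: H(jω) = jωL/(R + jωL).
Step 3 — Numerator jωL = j·12.69; denominator R + jωL = 150 + j12.69.
Step 4 — H = 0.007104 + j0.08399.
Step 5 — Magnitude: |H| = 0.08429 (-21.5 dB); phase: φ = 85.2°.

|H| = 0.08429 (-21.5 dB), φ = 85.2°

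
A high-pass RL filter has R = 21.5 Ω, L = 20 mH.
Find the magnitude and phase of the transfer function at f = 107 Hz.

Step 1 — Angular frequency: ω = 2π·107 = 672.3 rad/s.
Step 2 — Transfer function: H(jω) = jωL/(R + jωL).
Step 3 — Numerator jωL = j·13.45; denominator R + jωL = 21.5 + j13.45.
Step 4 — H = 0.2812 + j0.4496.
Step 5 — Magnitude: |H| = 0.5302 (-5.5 dB); phase: φ = 58.0°.

|H| = 0.5302 (-5.5 dB), φ = 58.0°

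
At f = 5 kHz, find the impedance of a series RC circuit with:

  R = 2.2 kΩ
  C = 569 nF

Step 1 — Angular frequency: ω = 2π·f = 2π·5000 = 3.142e+04 rad/s.
Step 2 — Component impedances:
  R: Z = R = 2200 Ω
  C: Z = 1/(jωC) = -j/(ω·C) = 0 - j55.94 Ω
Step 3 — Series combination: Z_total = R + C = 2200 - j55.94 Ω = 2201∠-1.5° Ω.

Z = 2200 - j55.94 Ω = 2201∠-1.5° Ω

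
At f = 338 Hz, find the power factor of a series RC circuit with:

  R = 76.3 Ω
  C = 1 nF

Step 1 — Angular frequency: ω = 2π·f = 2π·338 = 2124 rad/s.
Step 2 — Component impedances:
  R: Z = R = 76.3 Ω
  C: Z = 1/(jωC) = -j/(ω·C) = 0 - j4.709e+05 Ω
Step 3 — Series combination: Z_total = R + C = 76.3 - j4.709e+05 Ω = 4.709e+05∠-90.0° Ω.
Step 4 — Power factor: PF = cos(φ) = Re(Z)/|Z| = 76.3/4.709e+05 = 0.000162.
Step 5 — Type: Im(Z) = -4.709e+05 ⇒ leading (phase φ = -90.0°).

PF = 0.000162 (leading, φ = -90.0°)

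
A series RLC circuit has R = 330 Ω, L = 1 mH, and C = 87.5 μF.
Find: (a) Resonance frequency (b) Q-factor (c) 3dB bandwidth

Step 1 — Resonance: ω₀ = 1/√(LC) = 1/√(0.001·8.75e-05) = 3381 rad/s.
Step 2 — f₀ = ω₀/(2π) = 538 Hz.
Step 3 — Series Q: Q = ω₀L/R = 3381·0.001/330 = 0.01024.
Step 4 — Bandwidth: Δω = ω₀/Q = 3.3e+05 rad/s; BW = Δω/(2π) = 5.252e+04 Hz.

(a) f₀ = 538 Hz  (b) Q = 0.01024  (c) BW = 5.252e+04 Hz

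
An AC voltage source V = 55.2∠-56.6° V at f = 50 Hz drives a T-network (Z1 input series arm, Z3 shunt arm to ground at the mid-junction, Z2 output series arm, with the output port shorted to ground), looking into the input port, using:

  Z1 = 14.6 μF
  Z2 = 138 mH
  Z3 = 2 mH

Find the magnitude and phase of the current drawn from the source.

Step 1 — Angular frequency: ω = 2π·f = 2π·50 = 314.2 rad/s.
Step 2 — Component impedances:
  Z1: Z = 1/(jωC) = -j/(ω·C) = 0 - j218 Ω
  Z2: Z = jωL = j·314.2·0.138 = 0 + j43.35 Ω
  Z3: Z = jωL = j·314.2·0.002 = 0 + j0.6283 Ω
Step 3 — With the output port shorted to ground, the output series arm Z2 runs from the junction to ground; the shunt arm Z3 also runs from the junction to ground. They appear in parallel: Z3 || Z2 = 0 + j0.6193 Ω.
Step 4 — Series with input arm Z1: Z_in = Z1 + (Z3 || Z2) = 0 - j217.4 Ω = 217.4∠-90.0° Ω.
Step 5 — Source phasor: V = 55.2∠-56.6° V = 30.39 - j46.08 V.
Step 6 — Ohm's law: I = V / Z_total = (30.39 - j46.08) / (0 - j217.4) = 0.212 + j0.1398 A.
Step 7 — Convert to polar: |I| = 0.2539 A, ∠I = 33.4°.

I = 0.2539∠33.4° A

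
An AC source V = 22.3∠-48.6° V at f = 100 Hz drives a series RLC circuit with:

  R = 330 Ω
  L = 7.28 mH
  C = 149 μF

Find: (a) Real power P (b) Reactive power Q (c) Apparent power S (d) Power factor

Step 1 — Angular frequency: ω = 2π·f = 2π·100 = 628.3 rad/s.
Step 2 — Component impedances:
  R: Z = R = 330 Ω
  L: Z = jωL = j·628.3·0.00728 = 0 + j4.574 Ω
  C: Z = 1/(jωC) = -j/(ω·C) = 0 - j10.68 Ω
Step 3 — Series combination: Z_total = R + L + C = 330 - j6.107 Ω = 330.1∠-1.1° Ω.
Step 4 — Source phasor: V = 22.3∠-48.6° V = 14.75 - j16.73 V.
Step 5 — Current: I = V / Z = 0.04561 - j0.04985 A = 0.06756∠-47.5° A.
Step 6 — Complex power: S = V·I* = 1.506 - j0.02788 VA.
Step 7 — Real power: P = Re(S) = 1.506 W.
Step 8 — Reactive power: Q = Im(S) = -0.02788 VAR.
Step 9 — Apparent power: |S| = 1.507 VA.
Step 10 — Power factor: PF = P/|S| = 0.9998 (leading).

(a) P = 1.506 W  (b) Q = -0.02788 VAR  (c) S = 1.507 VA  (d) PF = 0.9998 (leading)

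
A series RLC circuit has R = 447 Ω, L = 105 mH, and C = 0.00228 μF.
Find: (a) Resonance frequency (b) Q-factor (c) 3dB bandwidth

Step 1 — Resonance condition Im(Z)=0 gives ω₀ = 1/√(LC).
Step 2 — ω₀ = 1/√(0.105·2.28e-09) = 6.463e+04 rad/s.
Step 3 — f₀ = ω₀/(2π) = 1.029e+04 Hz.
Step 4 — Series Q: Q = ω₀L/R = 6.463e+04·0.105/447 = 15.18.
Step 5 — 3dB bandwidth: Δω = ω₀/Q = 4257 rad/s; BW = Δω/(2π) = 677.5 Hz.

(a) f₀ = 1.029e+04 Hz  (b) Q = 15.18  (c) BW = 677.5 Hz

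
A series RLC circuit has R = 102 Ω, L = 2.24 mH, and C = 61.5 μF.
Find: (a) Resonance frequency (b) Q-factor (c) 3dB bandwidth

Step 1 — Resonance: ω₀ = 1/√(LC) = 1/√(0.00224·6.15e-05) = 2694 rad/s.
Step 2 — f₀ = ω₀/(2π) = 428.8 Hz.
Step 3 — Series Q: Q = ω₀L/R = 2694·0.00224/102 = 0.05917.
Step 4 — Bandwidth: Δω = ω₀/Q = 4.554e+04 rad/s; BW = Δω/(2π) = 7247 Hz.

(a) f₀ = 428.8 Hz  (b) Q = 0.05917  (c) BW = 7247 Hz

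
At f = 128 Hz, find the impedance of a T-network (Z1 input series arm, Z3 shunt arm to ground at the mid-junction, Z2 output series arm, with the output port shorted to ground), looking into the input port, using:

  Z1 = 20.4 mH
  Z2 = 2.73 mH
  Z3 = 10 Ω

Step 1 — Angular frequency: ω = 2π·f = 2π·128 = 804.2 rad/s.
Step 2 — Component impedances:
  Z1: Z = jωL = j·804.2·0.0204 = 0 + j16.41 Ω
  Z2: Z = jωL = j·804.2·0.00273 = 0 + j2.196 Ω
  Z3: Z = R = 10 Ω
Step 3 — With the output port shorted to ground, the output series arm Z2 runs from the junction to ground; the shunt arm Z3 also runs from the junction to ground. They appear in parallel: Z3 || Z2 = 0.4599 + j2.095 Ω.
Step 4 — Series with input arm Z1: Z_in = Z1 + (Z3 || Z2) = 0.4599 + j18.5 Ω = 18.51∠88.6° Ω.

Z = 0.4599 + j18.5 Ω = 18.51∠88.6° Ω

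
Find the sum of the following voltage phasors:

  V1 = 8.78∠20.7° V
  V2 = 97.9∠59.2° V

Step 1 — Convert each phasor to rectangular form:
  V1 = 8.78·(cos(20.7°) + j·sin(20.7°)) = 8.213 + j3.104 V
  V2 = 97.9·(cos(59.2°) + j·sin(59.2°)) = 50.13 + j84.09 V
Step 2 — Sum components: V_total = 58.34 + j87.2 V.
Step 3 — Convert to polar: |V_total| = 104.9 V, ∠V_total = 56.2°.

V_total = 104.9∠56.2° V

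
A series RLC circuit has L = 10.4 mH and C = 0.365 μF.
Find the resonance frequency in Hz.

Step 1 — Resonance condition Im(Z)=0 gives ω₀ = 1/√(LC).
Step 2 — ω₀ = 1/√(0.0104·3.65e-07) = 1.623e+04 rad/s.
Step 3 — f₀ = ω₀/(2π) = 2583 Hz.

f₀ = 2583 Hz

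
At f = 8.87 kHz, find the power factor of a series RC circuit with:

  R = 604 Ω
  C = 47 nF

Step 1 — Angular frequency: ω = 2π·f = 2π·8870 = 5.573e+04 rad/s.
Step 2 — Component impedances:
  R: Z = R = 604 Ω
  C: Z = 1/(jωC) = -j/(ω·C) = 0 - j381.8 Ω
Step 3 — Series combination: Z_total = R + C = 604 - j381.8 Ω = 714.5∠-32.3° Ω.
Step 4 — Power factor: PF = cos(φ) = Re(Z)/|Z| = 604/714.5 = 0.8453.
Step 5 — Type: Im(Z) = -381.8 ⇒ leading (phase φ = -32.3°).

PF = 0.8453 (leading, φ = -32.3°)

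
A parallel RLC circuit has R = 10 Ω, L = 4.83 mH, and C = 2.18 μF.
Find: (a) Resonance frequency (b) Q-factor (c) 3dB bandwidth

Step 1 — Resonance: ω₀ = 1/√(LC) = 1/√(0.00483·2.18e-06) = 9745 rad/s.
Step 2 — f₀ = ω₀/(2π) = 1551 Hz.
Step 3 — Parallel Q: Q = R/(ω₀L) = 10/(9745·0.00483) = 0.2124.
Step 4 — Bandwidth: Δω = ω₀/Q = 4.587e+04 rad/s; BW = Δω/(2π) = 7301 Hz.

(a) f₀ = 1551 Hz  (b) Q = 0.2124  (c) BW = 7301 Hz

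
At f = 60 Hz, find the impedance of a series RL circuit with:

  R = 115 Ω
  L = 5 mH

Step 1 — Angular frequency: ω = 2π·f = 2π·60 = 377 rad/s.
Step 2 — Component impedances:
  R: Z = R = 115 Ω
  L: Z = jωL = j·377·0.005 = 0 + j1.885 Ω
Step 3 — Series combination: Z_total = R + L = 115 + j1.885 Ω = 115∠0.9° Ω.

Z = 115 + j1.885 Ω = 115∠0.9° Ω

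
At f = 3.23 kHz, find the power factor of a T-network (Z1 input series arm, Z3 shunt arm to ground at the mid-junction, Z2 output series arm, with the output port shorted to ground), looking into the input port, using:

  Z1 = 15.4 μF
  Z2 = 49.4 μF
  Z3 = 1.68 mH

Step 1 — Angular frequency: ω = 2π·f = 2π·3230 = 2.029e+04 rad/s.
Step 2 — Component impedances:
  Z1: Z = 1/(jωC) = -j/(ω·C) = 0 - j3.2 Ω
  Z2: Z = 1/(jωC) = -j/(ω·C) = 0 - j0.9974 Ω
  Z3: Z = jωL = j·2.029e+04·0.00168 = 0 + j34.1 Ω
Step 3 — With the output port shorted to ground, the output series arm Z2 runs from the junction to ground; the shunt arm Z3 also runs from the junction to ground. They appear in parallel: Z3 || Z2 = 0 - j1.028 Ω.
Step 4 — Series with input arm Z1: Z_in = Z1 + (Z3 || Z2) = 0 - j4.227 Ω = 4.227∠-90.0° Ω.
Step 5 — Power factor: PF = cos(φ) = Re(Z)/|Z| = 0/4.227 = 0.
Step 6 — Type: Im(Z) = -4.227 ⇒ leading (phase φ = -90.0°).

PF = 0 (leading, φ = -90.0°)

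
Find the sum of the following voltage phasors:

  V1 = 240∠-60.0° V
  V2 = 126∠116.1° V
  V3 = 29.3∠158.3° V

Step 1 — Convert each phasor to rectangular form:
  V1 = 240·(cos(-60.0°) + j·sin(-60.0°)) = 120 - j207.8 V
  V2 = 126·(cos(116.1°) + j·sin(116.1°)) = -55.43 + j113.2 V
  V3 = 29.3·(cos(158.3°) + j·sin(158.3°)) = -27.22 + j10.83 V
Step 2 — Sum components: V_total = 37.34 - j83.86 V.
Step 3 — Convert to polar: |V_total| = 91.8 V, ∠V_total = -66.0°.

V_total = 91.8∠-66.0° V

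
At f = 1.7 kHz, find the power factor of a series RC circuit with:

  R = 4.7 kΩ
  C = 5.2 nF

Step 1 — Angular frequency: ω = 2π·f = 2π·1700 = 1.068e+04 rad/s.
Step 2 — Component impedances:
  R: Z = R = 4700 Ω
  C: Z = 1/(jωC) = -j/(ω·C) = 0 - j1.8e+04 Ω
Step 3 — Series combination: Z_total = R + C = 4700 - j1.8e+04 Ω = 1.861e+04∠-75.4° Ω.
Step 4 — Power factor: PF = cos(φ) = Re(Z)/|Z| = 4700/1.861e+04 = 0.2526.
Step 5 — Type: Im(Z) = -1.8e+04 ⇒ leading (phase φ = -75.4°).

PF = 0.2526 (leading, φ = -75.4°)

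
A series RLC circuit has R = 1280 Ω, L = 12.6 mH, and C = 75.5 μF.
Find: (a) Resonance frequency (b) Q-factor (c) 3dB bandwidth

Step 1 — Resonance: ω₀ = 1/√(LC) = 1/√(0.0126·7.55e-05) = 1025 rad/s.
Step 2 — f₀ = ω₀/(2π) = 163.2 Hz.
Step 3 — Series Q: Q = ω₀L/R = 1025·0.0126/1280 = 0.01009.
Step 4 — Bandwidth: Δω = ω₀/Q = 1.016e+05 rad/s; BW = Δω/(2π) = 1.617e+04 Hz.

(a) f₀ = 163.2 Hz  (b) Q = 0.01009  (c) BW = 1.617e+04 Hz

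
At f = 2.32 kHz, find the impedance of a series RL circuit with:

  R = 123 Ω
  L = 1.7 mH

Step 1 — Angular frequency: ω = 2π·f = 2π·2320 = 1.458e+04 rad/s.
Step 2 — Component impedances:
  R: Z = R = 123 Ω
  L: Z = jωL = j·1.458e+04·0.0017 = 0 + j24.78 Ω
Step 3 — Series combination: Z_total = R + L = 123 + j24.78 Ω = 125.5∠11.4° Ω.

Z = 123 + j24.78 Ω = 125.5∠11.4° Ω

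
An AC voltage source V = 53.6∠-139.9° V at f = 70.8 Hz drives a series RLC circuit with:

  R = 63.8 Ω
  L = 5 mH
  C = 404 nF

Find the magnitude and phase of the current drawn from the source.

Step 1 — Angular frequency: ω = 2π·f = 2π·70.8 = 444.8 rad/s.
Step 2 — Component impedances:
  R: Z = R = 63.8 Ω
  L: Z = jωL = j·444.8·0.005 = 0 + j2.224 Ω
  C: Z = 1/(jωC) = -j/(ω·C) = 0 - j5564 Ω
Step 3 — Series combination: Z_total = R + L + C = 63.8 - j5562 Ω = 5562∠-89.3° Ω.
Step 4 — Source phasor: V = 53.6∠-139.9° V = -41 - j34.53 V.
Step 5 — Ohm's law: I = V / Z_total = (-41 - j34.53) / (63.8 - j5562) = 0.006122 - j0.007442 A.
Step 6 — Convert to polar: |I| = 0.009636 A, ∠I = -50.6°.

I = 0.009636∠-50.6° A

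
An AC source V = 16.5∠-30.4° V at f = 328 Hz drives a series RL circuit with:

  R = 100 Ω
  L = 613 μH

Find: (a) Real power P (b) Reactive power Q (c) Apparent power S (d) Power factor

Step 1 — Angular frequency: ω = 2π·f = 2π·328 = 2061 rad/s.
Step 2 — Component impedances:
  R: Z = R = 100 Ω
  L: Z = jωL = j·2061·0.000613 = 0 + j1.263 Ω
Step 3 — Series combination: Z_total = R + L = 100 + j1.263 Ω = 100∠0.7° Ω.
Step 4 — Source phasor: V = 16.5∠-30.4° V = 14.23 - j8.35 V.
Step 5 — Current: I = V / Z = 0.1412 - j0.08528 A = 0.165∠-31.1° A.
Step 6 — Complex power: S = V·I* = 2.722 + j0.03439 VA.
Step 7 — Real power: P = Re(S) = 2.722 W.
Step 8 — Reactive power: Q = Im(S) = 0.03439 VAR.
Step 9 — Apparent power: |S| = 2.722 VA.
Step 10 — Power factor: PF = P/|S| = 0.9999 (lagging).

(a) P = 2.722 W  (b) Q = 0.03439 VAR  (c) S = 2.722 VA  (d) PF = 0.9999 (lagging)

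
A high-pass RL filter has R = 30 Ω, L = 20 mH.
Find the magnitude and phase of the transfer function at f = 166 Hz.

Step 1 — Angular frequency: ω = 2π·166 = 1043 rad/s.
Step 2 — Transfer function: H(jω) = jωL/(R + jωL).
Step 3 — Numerator jωL = j·20.86; denominator R + jωL = 30 + j20.86.
Step 4 — H = 0.3259 + j0.4687.
Step 5 — Magnitude: |H| = 0.5709 (-4.9 dB); phase: φ = 55.2°.

|H| = 0.5709 (-4.9 dB), φ = 55.2°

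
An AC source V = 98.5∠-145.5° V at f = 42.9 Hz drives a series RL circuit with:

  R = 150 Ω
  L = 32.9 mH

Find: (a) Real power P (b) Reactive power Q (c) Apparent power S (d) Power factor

Step 1 — Angular frequency: ω = 2π·f = 2π·42.9 = 269.5 rad/s.
Step 2 — Component impedances:
  R: Z = R = 150 Ω
  L: Z = jωL = j·269.5·0.0329 = 0 + j8.868 Ω
Step 3 — Series combination: Z_total = R + L = 150 + j8.868 Ω = 150.3∠3.4° Ω.
Step 4 — Source phasor: V = 98.5∠-145.5° V = -81.18 - j55.79 V.
Step 5 — Current: I = V / Z = -0.5612 - j0.3388 A = 0.6555∠-148.9° A.
Step 6 — Complex power: S = V·I* = 64.46 + j3.811 VA.
Step 7 — Real power: P = Re(S) = 64.46 W.
Step 8 — Reactive power: Q = Im(S) = 3.811 VAR.
Step 9 — Apparent power: |S| = 64.57 VA.
Step 10 — Power factor: PF = P/|S| = 0.9983 (lagging).

(a) P = 64.46 W  (b) Q = 3.811 VAR  (c) S = 64.57 VA  (d) PF = 0.9983 (lagging)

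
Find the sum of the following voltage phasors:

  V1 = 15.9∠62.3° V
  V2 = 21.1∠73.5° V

Step 1 — Convert each phasor to rectangular form:
  V1 = 15.9·(cos(62.3°) + j·sin(62.3°)) = 7.391 + j14.08 V
  V2 = 21.1·(cos(73.5°) + j·sin(73.5°)) = 5.993 + j20.23 V
Step 2 — Sum components: V_total = 13.38 + j34.31 V.
Step 3 — Convert to polar: |V_total| = 36.83 V, ∠V_total = 68.7°.

V_total = 36.83∠68.7° V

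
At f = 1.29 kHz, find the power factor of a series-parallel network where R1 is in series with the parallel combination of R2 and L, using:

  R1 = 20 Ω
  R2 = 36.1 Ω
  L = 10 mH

Step 1 — Angular frequency: ω = 2π·f = 2π·1290 = 8105 rad/s.
Step 2 — Component impedances:
  R1: Z = R = 20 Ω
  R2: Z = R = 36.1 Ω
  L: Z = jωL = j·8105·0.01 = 0 + j81.05 Ω
Step 3 — Parallel branch: R2 || L = 1/(1/R2 + 1/L) = 30.12 + j13.42 Ω.
Step 4 — Series with R1: Z_total = R1 + (R2 || L) = 50.12 + j13.42 Ω = 51.89∠15.0° Ω.
Step 5 — Power factor: PF = cos(φ) = Re(Z)/|Z| = 50.124/51.889 = 0.966.
Step 6 — Type: Im(Z) = 13.42 ⇒ lagging (phase φ = 15.0°).

PF = 0.966 (lagging, φ = 15.0°)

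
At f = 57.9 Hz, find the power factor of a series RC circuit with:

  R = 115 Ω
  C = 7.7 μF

Step 1 — Angular frequency: ω = 2π·f = 2π·57.9 = 363.8 rad/s.
Step 2 — Component impedances:
  R: Z = R = 115 Ω
  C: Z = 1/(jωC) = -j/(ω·C) = 0 - j357 Ω
Step 3 — Series combination: Z_total = R + C = 115 - j357 Ω = 375.1∠-72.1° Ω.
Step 4 — Power factor: PF = cos(φ) = Re(Z)/|Z| = 115/375.1 = 0.3066.
Step 5 — Type: Im(Z) = -357 ⇒ leading (phase φ = -72.1°).

PF = 0.3066 (leading, φ = -72.1°)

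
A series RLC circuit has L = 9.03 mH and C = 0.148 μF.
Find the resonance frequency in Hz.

Step 1 — Resonance condition Im(Z)=0 gives ω₀ = 1/√(LC).
Step 2 — ω₀ = 1/√(0.00903·1.48e-07) = 2.735e+04 rad/s.
Step 3 — f₀ = ω₀/(2π) = 4354 Hz.

f₀ = 4354 Hz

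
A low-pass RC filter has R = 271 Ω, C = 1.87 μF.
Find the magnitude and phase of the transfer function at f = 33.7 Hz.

Step 1 — Angular frequency: ω = 2π·33.7 = 211.7 rad/s.
Step 2 — Transfer function: H(jω) = 1/(1 + jωRC).
Step 3 — Denominator: 1 + jωRC = 1 + j·211.7·271·1.87e-06 = 1 + j0.1073.
Step 4 — H = 0.9886 - j0.1061.
Step 5 — Magnitude: |H| = 0.9943 (-0.0 dB); phase: φ = -6.1°.

|H| = 0.9943 (-0.0 dB), φ = -6.1°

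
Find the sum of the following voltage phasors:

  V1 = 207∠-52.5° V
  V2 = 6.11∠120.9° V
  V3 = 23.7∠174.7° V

Step 1 — Convert each phasor to rectangular form:
  V1 = 207·(cos(-52.5°) + j·sin(-52.5°)) = 126 - j164.2 V
  V2 = 6.11·(cos(120.9°) + j·sin(120.9°)) = -3.138 + j5.243 V
  V3 = 23.7·(cos(174.7°) + j·sin(174.7°)) = -23.6 + j2.189 V
Step 2 — Sum components: V_total = 99.28 - j156.8 V.
Step 3 — Convert to polar: |V_total| = 185.6 V, ∠V_total = -57.7°.

V_total = 185.6∠-57.7° V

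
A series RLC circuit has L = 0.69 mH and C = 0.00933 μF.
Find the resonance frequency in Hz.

Step 1 — Resonance condition Im(Z)=0 gives ω₀ = 1/√(LC).
Step 2 — ω₀ = 1/√(0.00069·9.33e-09) = 3.941e+05 rad/s.
Step 3 — f₀ = ω₀/(2π) = 6.273e+04 Hz.

f₀ = 6.273e+04 Hz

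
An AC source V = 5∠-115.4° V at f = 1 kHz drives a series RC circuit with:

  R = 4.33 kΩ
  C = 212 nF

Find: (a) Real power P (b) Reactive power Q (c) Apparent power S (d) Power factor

Step 1 — Angular frequency: ω = 2π·f = 2π·1000 = 6283 rad/s.
Step 2 — Component impedances:
  R: Z = R = 4330 Ω
  C: Z = 1/(jωC) = -j/(ω·C) = 0 - j750.7 Ω
Step 3 — Series combination: Z_total = R + C = 4330 - j750.7 Ω = 4395∠-9.8° Ω.
Step 4 — Source phasor: V = 5∠-115.4° V = -2.145 - j4.517 V.
Step 5 — Current: I = V / Z = -0.0003053 - j0.001096 A = 0.001138∠-105.6° A.
Step 6 — Complex power: S = V·I* = 0.005605 - j0.0009718 VA.
Step 7 — Real power: P = Re(S) = 0.005605 W.
Step 8 — Reactive power: Q = Im(S) = -0.0009718 VAR.
Step 9 — Apparent power: |S| = 0.005689 VA.
Step 10 — Power factor: PF = P/|S| = 0.9853 (leading).

(a) P = 0.005605 W  (b) Q = -0.0009718 VAR  (c) S = 0.005689 VA  (d) PF = 0.9853 (leading)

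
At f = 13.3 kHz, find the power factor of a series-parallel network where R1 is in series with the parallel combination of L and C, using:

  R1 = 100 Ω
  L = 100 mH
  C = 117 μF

Step 1 — Angular frequency: ω = 2π·f = 2π·1.33e+04 = 8.357e+04 rad/s.
Step 2 — Component impedances:
  R1: Z = R = 100 Ω
  L: Z = jωL = j·8.357e+04·0.1 = 0 + j8357 Ω
  C: Z = 1/(jωC) = -j/(ω·C) = 0 - j0.1023 Ω
Step 3 — Parallel branch: L || C = 1/(1/L + 1/C) = 0 - j0.1023 Ω.
Step 4 — Series with R1: Z_total = R1 + (L || C) = 100 - j0.1023 Ω = 100∠-0.1° Ω.
Step 5 — Power factor: PF = cos(φ) = Re(Z)/|Z| = 100/100 = 1.
Step 6 — Type: Im(Z) = -0.1023 ⇒ leading (phase φ = -0.1°).

PF = 1 (leading, φ = -0.1°)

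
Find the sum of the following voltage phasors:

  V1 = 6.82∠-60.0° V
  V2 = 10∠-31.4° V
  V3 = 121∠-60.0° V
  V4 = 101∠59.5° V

Step 1 — Convert each phasor to rectangular form:
  V1 = 6.82·(cos(-60.0°) + j·sin(-60.0°)) = 3.41 - j5.906 V
  V2 = 10·(cos(-31.4°) + j·sin(-31.4°)) = 8.536 - j5.21 V
  V3 = 121·(cos(-60.0°) + j·sin(-60.0°)) = 60.5 - j104.8 V
  V4 = 101·(cos(59.5°) + j·sin(59.5°)) = 51.26 + j87.02 V
Step 2 — Sum components: V_total = 123.7 - j28.88 V.
Step 3 — Convert to polar: |V_total| = 127 V, ∠V_total = -13.1°.

V_total = 127∠-13.1° V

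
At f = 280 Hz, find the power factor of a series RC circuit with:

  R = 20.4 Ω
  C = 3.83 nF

Step 1 — Angular frequency: ω = 2π·f = 2π·280 = 1759 rad/s.
Step 2 — Component impedances:
  R: Z = R = 20.4 Ω
  C: Z = 1/(jωC) = -j/(ω·C) = 0 - j1.484e+05 Ω
Step 3 — Series combination: Z_total = R + C = 20.4 - j1.484e+05 Ω = 1.484e+05∠-90.0° Ω.
Step 4 — Power factor: PF = cos(φ) = Re(Z)/|Z| = 20.4/1.484e+05 = 0.0001375.
Step 5 — Type: Im(Z) = -1.484e+05 ⇒ leading (phase φ = -90.0°).

PF = 0.0001375 (leading, φ = -90.0°)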